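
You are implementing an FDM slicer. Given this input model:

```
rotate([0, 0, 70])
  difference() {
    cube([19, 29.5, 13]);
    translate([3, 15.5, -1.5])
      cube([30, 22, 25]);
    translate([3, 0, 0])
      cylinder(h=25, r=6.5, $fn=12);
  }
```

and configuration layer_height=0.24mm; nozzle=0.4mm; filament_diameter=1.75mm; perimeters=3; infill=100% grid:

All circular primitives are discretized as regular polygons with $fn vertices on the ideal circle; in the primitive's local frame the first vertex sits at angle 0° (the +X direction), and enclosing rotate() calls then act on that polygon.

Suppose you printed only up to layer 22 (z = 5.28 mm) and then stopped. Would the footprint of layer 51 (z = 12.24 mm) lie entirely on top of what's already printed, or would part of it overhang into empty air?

Compare the two slices. At z = 5.28: the cube (footprint 19×29.5) is included at this height (area 560.50 mm²); the 30×22 cube at (3, 15.5) contributes its full rectangle (area 660.00 mm²); the cylinder at (3, 0): section is a regular 12-gon, circumradius r=6.5 (area = (12/2)·6.500²·sin(360°/12) = 126.75 mm²); Subtracting the remaining from the first: starting from the 19×29.5 cube (560.50 mm²), the 30×22 cube at (3, 15.5) partially overlaps it — only the 224.00 mm² overlap (of its 660.00 mm²) is removed, clipping the outline; the r=6.5 cylinder at (3, 0) partially overlaps it — only the 49.98 mm² overlap (of its 126.75 mm²) is removed, clipping the outline — area = 286.52 mm²; (whole slice rotated 70° about Z — lengths, areas and connectivity unchanged). At z = 12.24: the cube (footprint 19×29.5) is included at this height (area 560.50 mm²); the cube at (3, 15.5) (footprint 30×22) is included at this height (area 660.00 mm²); the cylinder at (3, 0): section is a regular 12-gon, circumradius r=6.5 (area = (12/2)·6.500²·sin(360°/12) = 126.75 mm²); After the difference (first − rest): starting from the 19×29.5 cube (560.50 mm²), the 30×22 cube at (3, 15.5) partially overlaps it — only the 224.00 mm² overlap (of its 660.00 mm²) is removed, clipping the outline; the r=6.5 cylinder at (3, 0) partially overlaps it — only the 49.98 mm² overlap (of its 126.75 mm²) is removed, clipping the outline — area = 286.52 mm²; (rotated 70° about Z; rotation is an isometry so areas/perimeters/island counts are preserved). Checking containment: the cross-section at z = 12.24 is a subset of the cross-section at z = 5.28.

entirely on top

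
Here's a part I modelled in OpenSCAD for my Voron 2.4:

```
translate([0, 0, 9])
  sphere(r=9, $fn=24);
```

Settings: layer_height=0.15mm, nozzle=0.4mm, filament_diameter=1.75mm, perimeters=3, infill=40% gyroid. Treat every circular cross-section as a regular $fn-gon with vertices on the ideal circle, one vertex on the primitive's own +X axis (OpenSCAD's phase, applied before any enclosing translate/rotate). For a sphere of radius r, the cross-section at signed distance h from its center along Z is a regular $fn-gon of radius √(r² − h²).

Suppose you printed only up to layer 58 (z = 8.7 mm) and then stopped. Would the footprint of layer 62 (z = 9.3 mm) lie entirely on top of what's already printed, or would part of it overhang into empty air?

entirely on top

Compare the two slices. At z = 8.7: the sphere: section is a regular 24-gon, circumradius = √(r²−h²) = √(9²−0.3²) = 8.995 (area = (24/2)·8.995²·sin(360°/24) = 251.29 mm²). At z = 9.3: the sphere: section is a regular 24-gon, circumradius = √(r²−h²) = √(9²−0.3²) = 8.995 (area = (24/2)·8.995²·sin(360°/24) = 251.29 mm²). Checking containment: the cross-section at z = 9.3 is a subset of the cross-section at z = 8.7.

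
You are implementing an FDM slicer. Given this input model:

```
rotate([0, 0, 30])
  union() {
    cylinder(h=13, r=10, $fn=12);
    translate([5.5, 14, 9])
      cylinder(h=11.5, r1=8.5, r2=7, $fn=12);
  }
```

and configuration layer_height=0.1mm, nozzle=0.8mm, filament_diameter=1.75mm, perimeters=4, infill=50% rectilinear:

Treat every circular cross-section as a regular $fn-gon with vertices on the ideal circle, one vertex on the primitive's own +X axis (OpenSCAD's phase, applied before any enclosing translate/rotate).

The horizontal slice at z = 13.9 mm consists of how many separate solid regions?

At z = 13.9 mm: the cylinder is not intersected at this z (z outside [0, 13]); the cone at (5.5, 14) contributes a regular 12-gon of circumradius 7.861 (interpolated between r1=8.5 and r2=7 at t=0.426); Merging all regions: only the cone at (5.5, 14) is present, so the union is just that shape — 1 connected region; (whole slice rotated 30° about Z — lengths, areas and connectivity unchanged). The result has 1 disconnected region.

1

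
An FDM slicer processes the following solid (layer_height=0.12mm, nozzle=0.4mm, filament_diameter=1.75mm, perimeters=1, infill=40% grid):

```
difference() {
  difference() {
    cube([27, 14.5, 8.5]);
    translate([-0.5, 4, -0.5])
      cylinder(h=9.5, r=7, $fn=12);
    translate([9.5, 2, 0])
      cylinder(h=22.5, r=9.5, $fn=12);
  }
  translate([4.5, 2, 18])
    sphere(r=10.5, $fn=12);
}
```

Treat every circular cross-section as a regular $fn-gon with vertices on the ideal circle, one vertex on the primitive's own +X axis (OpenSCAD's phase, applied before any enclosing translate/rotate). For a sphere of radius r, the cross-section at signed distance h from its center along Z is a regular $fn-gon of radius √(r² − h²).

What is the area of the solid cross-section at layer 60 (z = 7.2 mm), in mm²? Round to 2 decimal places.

205.36 mm²

At z = 7.2 mm: the cube (footprint 27×14.5) is included at this height (area 391.50 mm²); the r=7 cylinder at (-0.5, 4) contributes a regular 12-gon of circumradius 7 (area = (12/2)·7.000²·sin(360°/12) = 147.00 mm²); the r=9.5 cylinder at (9.5, 2) gives a regular 12-gon of circumradius 9.5 (constant along its height) (area = (12/2)·9.500²·sin(360°/12) = 270.75 mm²); Taking the first minus the rest: starting from the 27×14.5 cube (391.50 mm²), the r=7 cylinder at (-0.5, 4) partially overlaps it — only the 57.05 mm² overlap (of its 147.00 mm²) is removed, clipping the outline; the r=9.5 cylinder at (9.5, 2) partially overlaps it — only the 129.09 mm² overlap (of its 270.75 mm²) is removed, clipping the outline — area = 205.36 mm²; the sphere at (4.5, 2) is not intersected at this z (|z−center|=10.800 > r=10.5); Subtracting the remaining from the first: none of the subtracted shapes is present at this height, so the result so far is unchanged — area = 205.36 mm². Overall, the cross-section is a single solid region. Net area = 205.36 mm².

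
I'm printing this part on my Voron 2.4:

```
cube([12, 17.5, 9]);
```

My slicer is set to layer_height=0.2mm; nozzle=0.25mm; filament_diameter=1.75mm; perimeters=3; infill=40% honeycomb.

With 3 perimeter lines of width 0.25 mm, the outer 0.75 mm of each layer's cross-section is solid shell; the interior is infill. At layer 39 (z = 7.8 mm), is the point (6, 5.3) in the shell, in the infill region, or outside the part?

At z = 7.8 mm: the 12×17.5 cube contributes its full rectangle. Overall, the cross-section is a single solid region. The nearest boundary edge runs (0.00, 0.00)→(12.00, 0.00); distance from the point to it = 5.30 mm. The point is inside the cross-section and 5.30 mm from the nearest boundary — more than the 0.75 mm shell width (3 × 0.25), so it's in the infill interior.

infill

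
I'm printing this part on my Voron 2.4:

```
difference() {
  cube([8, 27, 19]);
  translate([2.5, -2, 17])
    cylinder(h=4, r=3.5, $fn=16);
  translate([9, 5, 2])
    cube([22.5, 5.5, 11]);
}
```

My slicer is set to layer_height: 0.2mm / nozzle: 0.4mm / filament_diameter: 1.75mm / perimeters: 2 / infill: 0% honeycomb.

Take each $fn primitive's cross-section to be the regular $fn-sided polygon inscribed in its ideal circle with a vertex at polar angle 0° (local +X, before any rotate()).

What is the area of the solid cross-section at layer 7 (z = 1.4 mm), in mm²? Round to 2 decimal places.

216.00 mm²

At z = 1.4 mm: the cube is present — its section is the full 8×27 rectangle (area 216.00 mm²); the cylinder at (2.5, -2) is absent (z outside [17, 21]); the cube at (9, 5) is absent (z outside [2, 13]); Taking the first minus the rest: none of the subtracted shapes is present at this height, so the 8×27 cube is unchanged — area = 216.00 mm². Overall, the cross-section is a single solid region. Net area = 216.00 mm².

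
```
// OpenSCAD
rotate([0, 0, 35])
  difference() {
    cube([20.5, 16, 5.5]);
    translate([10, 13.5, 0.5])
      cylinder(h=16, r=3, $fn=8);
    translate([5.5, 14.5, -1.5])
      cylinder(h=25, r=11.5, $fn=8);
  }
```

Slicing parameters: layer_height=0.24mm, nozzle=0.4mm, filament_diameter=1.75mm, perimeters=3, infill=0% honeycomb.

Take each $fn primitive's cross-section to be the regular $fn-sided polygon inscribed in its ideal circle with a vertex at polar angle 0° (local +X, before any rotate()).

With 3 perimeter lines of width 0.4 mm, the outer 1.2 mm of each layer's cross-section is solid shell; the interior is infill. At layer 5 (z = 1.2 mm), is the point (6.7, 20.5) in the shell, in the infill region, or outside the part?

At z = 1.2 mm: the cube (footprint 20.5×16) is included at this height; the r=3 cylinder at (10, 13.5) contributes a regular 8-gon of circumradius 3; the r=11.5 cylinder at (5.5, 14.5) gives a regular 8-gon of circumradius 11.5 (constant along its height); After the difference (first − rest): starting from the 20.5×16 cube, the r=3 cylinder at (10, 13.5) partially overlaps it — only the 24.85 mm² overlap (of its 25.46 mm²) is removed, clipping the outline; the r=11.5 cylinder at (5.5, 14.5) partially overlaps it — only the 150.68 mm² overlap (of its 374.06 mm²) is removed, clipping the outline — 1 connected region; (whole slice rotated 35° about Z — lengths, areas and connectivity unchanged). Overall, the cross-section is a single solid region. Undo the 35° rotation: the query point maps to (17.247, 12.950) in the un-rotated model frame. The nearest boundary edge runs (13.63, 6.37)→(17.00, 14.50); distance from the point to it = 0.82 mm. The point is inside the cross-section, 0.82 mm from the nearest boundary — within the 1.2 mm shell band (3 × 0.4).

shell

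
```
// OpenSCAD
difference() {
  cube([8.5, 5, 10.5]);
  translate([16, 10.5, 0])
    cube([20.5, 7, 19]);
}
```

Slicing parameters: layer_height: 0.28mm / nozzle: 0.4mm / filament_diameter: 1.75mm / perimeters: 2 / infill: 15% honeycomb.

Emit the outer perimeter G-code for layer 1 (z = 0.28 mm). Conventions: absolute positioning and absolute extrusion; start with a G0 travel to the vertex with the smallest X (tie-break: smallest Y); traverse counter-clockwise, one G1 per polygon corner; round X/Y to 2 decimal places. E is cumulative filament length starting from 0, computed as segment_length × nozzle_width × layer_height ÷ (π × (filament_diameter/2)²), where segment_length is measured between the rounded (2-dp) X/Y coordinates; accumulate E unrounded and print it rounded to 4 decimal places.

At z = 0.28 mm: the cube is present — its section is the full 8.5×5 rectangle; the cube at (16, 10.5) (footprint 20.5×7) is included at this height; Subtracting the remaining from the first: starting from the 8.5×5 cube, the 20.5×7 cube at (16, 10.5) misses the remaining region (no effect) — 1 connected region. The outline is a single polygon with 4 vertices. Extrusion per mm of travel: 0.4 × 0.28 / (π × 0.875²) = 0.046564. Accumulating E over each segment gives final E = 1.2572.

G0 X0.00 Y0.00 Z0.28
G1 X8.50 Y0.00 E0.3958
G1 X8.50 Y5.00 E0.6286
G1 X0.00 Y5.00 E1.0244
G1 X0.00 Y0.00 E1.2572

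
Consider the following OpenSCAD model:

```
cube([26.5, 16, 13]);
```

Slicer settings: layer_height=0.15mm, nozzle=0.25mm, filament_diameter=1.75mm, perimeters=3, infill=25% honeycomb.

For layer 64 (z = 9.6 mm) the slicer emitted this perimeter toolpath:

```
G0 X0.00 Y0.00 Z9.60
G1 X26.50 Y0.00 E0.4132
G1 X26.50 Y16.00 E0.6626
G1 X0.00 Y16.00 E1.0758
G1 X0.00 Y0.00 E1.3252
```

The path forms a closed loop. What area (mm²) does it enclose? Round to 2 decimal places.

Apply the shoelace formula to the sequence of (X, Y) vertices; enclosed area = 424.00 mm².

424.00 mm²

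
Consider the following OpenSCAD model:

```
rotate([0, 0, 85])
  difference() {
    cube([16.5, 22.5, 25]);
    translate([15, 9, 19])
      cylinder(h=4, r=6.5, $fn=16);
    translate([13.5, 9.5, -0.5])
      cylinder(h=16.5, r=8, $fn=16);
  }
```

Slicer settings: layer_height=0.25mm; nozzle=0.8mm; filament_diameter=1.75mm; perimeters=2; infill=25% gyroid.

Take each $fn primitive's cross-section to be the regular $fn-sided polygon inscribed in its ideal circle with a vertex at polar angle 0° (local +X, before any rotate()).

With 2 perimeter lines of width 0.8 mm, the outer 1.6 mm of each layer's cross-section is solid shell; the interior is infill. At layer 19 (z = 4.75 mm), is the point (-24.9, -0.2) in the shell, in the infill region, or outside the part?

outside

At z = 4.75 mm: the 16.5×22.5 cube contributes its full rectangle; the cylinder at (15, 9) is absent (z outside [19, 23]); the cylinder at (13.5, 9.5): section is a regular 16-gon, circumradius r=8; Subtracting the remaining from the first: starting from the 16.5×22.5 cube, the r=8 cylinder at (13.5, 9.5) partially overlaps it — only the 144.18 mm² overlap (of its 195.93 mm²) is removed, clipping the outline — 1 connected region; (rotated 85° about Z; rotation is an isometry so areas/perimeters/island counts are preserved). Overall, the cross-section is a single solid region. Undo the 85° rotation: the query point maps to (-2.369, 24.788) in the un-rotated model frame. The nearest boundary edge runs (0.00, 0.00)→(0.00, 22.50); distance from the point to it = 3.29 mm. The point is not inside any of the regions above, so it lies outside the cross-section (3.29 mm from the nearest boundary).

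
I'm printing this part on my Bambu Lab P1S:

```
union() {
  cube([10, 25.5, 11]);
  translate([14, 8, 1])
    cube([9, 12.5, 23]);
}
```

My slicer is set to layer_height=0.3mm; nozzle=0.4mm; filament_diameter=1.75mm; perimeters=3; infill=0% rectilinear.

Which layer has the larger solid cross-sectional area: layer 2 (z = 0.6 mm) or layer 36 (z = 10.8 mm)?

Layer 2 (z = 0.6): the cube (footprint 10×25.5) is included at this height (area 255.00 mm²); the cube at (14, 8) is absent (z outside [1, 24]); Merging all regions: only the 10×25.5 cube is present, so the union is just that shape — area = 255.00 mm². So its area = 255.00 mm². Layer 36 (z = 10.8): the cube is present — its section is the full 10×25.5 rectangle (area 255.00 mm²); the 9×12.5 cube at (14, 8) contributes its full rectangle (area 112.50 mm²); Taking the union: the 2 present regions are separate (no shared area or edge), so areas and boundary lengths simply add and each stays a separate island — area = 367.50 mm². So its area = 367.50 mm². Layer 36 is larger (367.50 vs 255.00 mm²).

layer 36 (z = 10.8 mm)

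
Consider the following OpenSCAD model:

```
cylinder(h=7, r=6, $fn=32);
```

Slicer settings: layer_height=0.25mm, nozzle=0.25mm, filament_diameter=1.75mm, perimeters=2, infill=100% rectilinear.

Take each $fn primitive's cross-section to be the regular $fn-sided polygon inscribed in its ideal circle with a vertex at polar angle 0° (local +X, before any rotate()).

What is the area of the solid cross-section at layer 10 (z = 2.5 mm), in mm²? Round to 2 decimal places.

At z = 2.5 mm: the cylinder: section is a regular 32-gon, circumradius r=6 (area = (32/2)·6.000²·sin(360°/32) = 112.37 mm²). Overall, the cross-section is a single solid region. Net area = 112.37 mm².

112.37 mm²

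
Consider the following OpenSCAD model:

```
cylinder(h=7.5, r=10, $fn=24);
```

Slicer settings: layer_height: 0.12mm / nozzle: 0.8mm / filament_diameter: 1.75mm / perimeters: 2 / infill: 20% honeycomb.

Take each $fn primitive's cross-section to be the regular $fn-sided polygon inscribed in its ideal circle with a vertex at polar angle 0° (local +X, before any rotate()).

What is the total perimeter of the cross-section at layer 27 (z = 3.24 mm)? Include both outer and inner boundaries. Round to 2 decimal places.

At z = 3.24 mm: the r=10 cylinder gives a regular 24-gon of circumradius 10 (constant along its height) (perimeter = 2·24·10.000·sin(180°/24) = 62.65 mm). Overall, the cross-section is a single solid region. Total boundary length (outer) = 62.65 mm.

62.65 mm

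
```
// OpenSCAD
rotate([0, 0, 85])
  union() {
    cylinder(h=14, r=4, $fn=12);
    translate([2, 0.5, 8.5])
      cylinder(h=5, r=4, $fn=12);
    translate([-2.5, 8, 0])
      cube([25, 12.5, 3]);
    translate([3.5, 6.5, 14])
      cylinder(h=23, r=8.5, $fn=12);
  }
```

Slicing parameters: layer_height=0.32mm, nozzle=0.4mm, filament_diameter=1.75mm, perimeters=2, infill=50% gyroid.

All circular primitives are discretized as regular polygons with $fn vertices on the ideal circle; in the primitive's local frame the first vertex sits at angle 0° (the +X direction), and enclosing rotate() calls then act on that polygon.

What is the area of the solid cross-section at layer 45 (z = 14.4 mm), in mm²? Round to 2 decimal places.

216.75 mm²

At z = 14.4 mm: the cylinder does not reach this height (z outside [0, 14]); the cylinder at (2, 0.5) is not intersected at this z (z outside [8.5, 13.5]); the cube at (-2.5, 8) is absent (z outside [0, 3]); the r=8.5 cylinder at (3.5, 6.5) gives a regular 12-gon of circumradius 8.5 (constant along its height) (area = (12/2)·8.500²·sin(360°/12) = 216.75 mm²); Merging all regions: only the r=8.5 cylinder at (3.5, 6.5) is present, so the union is just that shape — area = 216.75 mm²; (rotated 85° about Z; rotation is an isometry so areas/perimeters/island counts are preserved). Overall, the cross-section is a single solid region. Net area = 216.75 mm².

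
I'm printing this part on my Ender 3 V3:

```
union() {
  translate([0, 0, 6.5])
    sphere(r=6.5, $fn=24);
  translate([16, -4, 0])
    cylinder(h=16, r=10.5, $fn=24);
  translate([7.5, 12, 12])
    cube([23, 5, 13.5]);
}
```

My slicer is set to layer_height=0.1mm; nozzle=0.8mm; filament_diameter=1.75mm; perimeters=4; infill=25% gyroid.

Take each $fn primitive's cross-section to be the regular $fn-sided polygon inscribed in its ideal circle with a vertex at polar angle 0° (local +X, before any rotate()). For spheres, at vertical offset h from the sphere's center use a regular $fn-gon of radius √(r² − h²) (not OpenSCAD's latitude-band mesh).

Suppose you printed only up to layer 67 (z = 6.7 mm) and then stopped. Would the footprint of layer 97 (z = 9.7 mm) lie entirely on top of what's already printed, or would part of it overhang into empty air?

Compare the two slices. At z = 6.7: the sphere: section is a regular 24-gon, circumradius = √(r²−h²) = √(6.5²−0.2²) = 6.497 (area = (24/2)·6.497²·sin(360°/24) = 131.10 mm²); the cylinder at (16, -4): section is a regular 24-gon, circumradius r=10.5 (area = (24/2)·10.500²·sin(360°/24) = 342.42 mm²); the cube at (7.5, 12) does not reach this height (z outside [12, 25.5]); Merging all regions: the regions partially overlap — summed areas 473.51 mm² minus the doubly-counted overlap 0.96 mm² gives 472.55 mm² — area = 472.55 mm². At z = 9.7: the sphere: section is a regular 24-gon, circumradius = √(r²−h²) = √(6.5²−3.2²) = 5.658 (area = (24/2)·5.658²·sin(360°/24) = 99.42 mm²); the r=10.5 cylinder at (16, -4) gives a regular 24-gon of circumradius 10.5 (constant along its height) (area = (24/2)·10.500²·sin(360°/24) = 342.42 mm²); the cube at (7.5, 12) is absent (z outside [12, 25.5]); Merging all regions: the 2 present regions are separate (no shared area or edge), so areas and boundary lengths simply add and each stays a separate island — area = 441.84 mm². Checking containment: the cross-section at z = 9.7 is a subset of the cross-section at z = 6.7.

entirely on top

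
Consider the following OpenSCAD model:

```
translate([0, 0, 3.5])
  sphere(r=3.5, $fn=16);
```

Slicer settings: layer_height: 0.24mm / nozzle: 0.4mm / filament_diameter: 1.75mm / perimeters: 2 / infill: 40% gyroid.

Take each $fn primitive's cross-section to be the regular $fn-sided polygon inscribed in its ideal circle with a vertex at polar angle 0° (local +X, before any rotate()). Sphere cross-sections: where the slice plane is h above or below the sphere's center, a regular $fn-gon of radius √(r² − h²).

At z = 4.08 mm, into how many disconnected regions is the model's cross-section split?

1

At z = 4.08 mm: the sphere: section is a regular 16-gon, circumradius = √(r²−h²) = √(3.5²−0.58²) = 3.452. The result has 1 disconnected region.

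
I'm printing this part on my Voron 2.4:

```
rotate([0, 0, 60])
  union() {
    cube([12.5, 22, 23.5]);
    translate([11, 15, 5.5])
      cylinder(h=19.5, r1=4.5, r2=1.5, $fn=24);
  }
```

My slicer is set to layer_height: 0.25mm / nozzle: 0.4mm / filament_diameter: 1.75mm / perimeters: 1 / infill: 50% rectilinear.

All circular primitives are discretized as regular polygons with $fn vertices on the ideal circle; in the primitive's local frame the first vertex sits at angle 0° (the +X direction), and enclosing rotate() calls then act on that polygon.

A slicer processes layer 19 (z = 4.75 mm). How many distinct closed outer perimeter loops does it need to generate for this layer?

At z = 4.75 mm: the cube is present — its section is the full 12.5×22 rectangle; the cone at (11, 15) does not reach this height (z outside [5.5, 25]); Taking the union: only the 12.5×22 cube is present, so the union is just that shape — 1 connected region; (rotated 60° about Z; rotation is an isometry so areas/perimeters/island counts are preserved). The result has 1 disconnected region.

1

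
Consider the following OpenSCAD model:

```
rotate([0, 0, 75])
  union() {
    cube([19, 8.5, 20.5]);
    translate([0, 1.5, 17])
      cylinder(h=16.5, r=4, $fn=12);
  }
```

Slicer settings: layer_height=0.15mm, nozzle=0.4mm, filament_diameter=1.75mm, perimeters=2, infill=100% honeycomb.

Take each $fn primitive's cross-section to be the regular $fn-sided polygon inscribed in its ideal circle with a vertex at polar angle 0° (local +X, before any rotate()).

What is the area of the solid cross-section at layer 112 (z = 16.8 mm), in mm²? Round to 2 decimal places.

161.50 mm²

At z = 16.8 mm: the cube is present — its section is the full 19×8.5 rectangle (area 161.50 mm²); the cylinder at (0, 1.5) is absent (z outside [17, 33.5]); Taking the union: only the 19×8.5 cube is present, so the union is just that shape — area = 161.50 mm²; (whole slice rotated 75° about Z — lengths, areas and connectivity unchanged). Overall, the cross-section is a single solid region. Net area = 161.50 mm².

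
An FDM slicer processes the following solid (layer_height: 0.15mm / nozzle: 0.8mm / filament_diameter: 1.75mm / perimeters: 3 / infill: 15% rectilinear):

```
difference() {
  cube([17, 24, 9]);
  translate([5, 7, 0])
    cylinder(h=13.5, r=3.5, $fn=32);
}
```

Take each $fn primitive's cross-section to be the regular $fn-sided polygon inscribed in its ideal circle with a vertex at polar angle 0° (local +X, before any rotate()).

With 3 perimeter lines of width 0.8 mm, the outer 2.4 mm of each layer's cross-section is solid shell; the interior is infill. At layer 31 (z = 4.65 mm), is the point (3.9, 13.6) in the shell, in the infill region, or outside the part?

infill

At z = 4.65 mm: the cube is present — its section is the full 17×24 rectangle; the r=3.5 cylinder at (5, 7) gives a regular 32-gon of circumradius 3.5 (constant along its height); After the difference (first − rest): starting from the 17×24 cube, the r=3.5 cylinder at (5, 7) lies wholly inside it (removes its full 38.24 mm² and its 21.96 mm outline becomes a hole wall) — 1 connected region with 1 hole. Overall, the cross-section is one region with 1 hole. The nearest boundary edge runs (5.00, 10.50)→(4.32, 10.43); distance from the point to it = 3.19 mm. The point is inside the cross-section and 3.19 mm from the nearest boundary — more than the 2.4 mm shell width (3 × 0.8), so it's in the infill interior.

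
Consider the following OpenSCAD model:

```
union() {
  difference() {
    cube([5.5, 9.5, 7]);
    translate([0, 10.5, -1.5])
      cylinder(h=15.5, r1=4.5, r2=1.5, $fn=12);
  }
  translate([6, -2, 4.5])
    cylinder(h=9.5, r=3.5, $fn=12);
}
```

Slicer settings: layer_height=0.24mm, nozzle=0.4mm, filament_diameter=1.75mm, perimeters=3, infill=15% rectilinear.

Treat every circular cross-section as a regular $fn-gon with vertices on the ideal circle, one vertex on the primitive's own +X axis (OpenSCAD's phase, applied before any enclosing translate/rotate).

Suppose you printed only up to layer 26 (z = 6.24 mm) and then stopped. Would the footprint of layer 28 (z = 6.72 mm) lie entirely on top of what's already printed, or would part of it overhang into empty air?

Compare the two slices. At z = 6.24: the 5.5×9.5 cube contributes its full rectangle (area 52.25 mm²); the cone at (0, 10.5) contributes a regular 12-gon of circumradius 3.002 (interpolated between r1=4.5 and r2=1.5 at t=0.499) (area = (12/2)·3.002²·sin(360°/12) = 27.03 mm²); After the difference (first − rest): starting from the 5.5×9.5 cube (52.25 mm²), the cone at (0, 10.5) partially overlaps it — only the 3.89 mm² overlap (of its 27.03 mm²) is removed, clipping the outline — area = 48.36 mm²; the cylinder at (6, -2): section is a regular 12-gon, circumradius r=3.5 (area = (12/2)·3.500²·sin(360°/12) = 36.75 mm²); Combining (union): the regions partially overlap — summed areas 85.11 mm² minus the doubly-counted overlap 2.03 mm² gives 83.08 mm² — area = 83.08 mm². At z = 6.72: the cube (footprint 5.5×9.5) is included at this height (area 52.25 mm²); the cone at (0, 10.5) contributes a regular 12-gon of circumradius 2.909 (interpolated between r1=4.5 and r2=1.5 at t=0.530) (area = (12/2)·2.909²·sin(360°/12) = 25.39 mm²); Subtracting the remaining from the first: starting from the 5.5×9.5 cube (52.25 mm²), the cone at (0, 10.5) partially overlaps it — only the 3.57 mm² overlap (of its 25.39 mm²) is removed, clipping the outline — area = 48.68 mm²; the r=3.5 cylinder at (6, -2) contributes a regular 12-gon of circumradius 3.5 (area = (12/2)·3.500²·sin(360°/12) = 36.75 mm²); Merging all regions: the regions partially overlap — summed areas 85.43 mm² minus the doubly-counted overlap 2.03 mm² gives 83.40 mm² — area = 83.40 mm². Checking containment: the cross-section at z = 6.72 is a subset of the cross-section at z = 6.24.

entirely on top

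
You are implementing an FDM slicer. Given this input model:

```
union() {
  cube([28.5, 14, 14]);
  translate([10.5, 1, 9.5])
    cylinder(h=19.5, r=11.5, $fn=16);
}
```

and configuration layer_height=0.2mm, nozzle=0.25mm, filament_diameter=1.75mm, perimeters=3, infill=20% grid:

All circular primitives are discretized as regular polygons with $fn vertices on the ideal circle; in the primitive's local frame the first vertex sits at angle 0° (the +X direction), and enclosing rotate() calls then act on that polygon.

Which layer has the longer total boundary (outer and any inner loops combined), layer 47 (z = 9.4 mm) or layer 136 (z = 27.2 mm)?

Layer 47 (z = 9.4): the cube is present — its section is the full 28.5×14 rectangle (perimeter 85.00 mm); the cylinder at (10.5, 1) is not intersected at this z (z outside [9.5, 29]); Combining (union): only the 28.5×14 cube is present, so the union is just that shape — boundary = 85.00 mm. So its perimeter = 85.00 mm. Layer 136 (z = 27.2): the cube is not intersected at this z (z outside [0, 14]); the r=11.5 cylinder at (10.5, 1) gives a regular 16-gon of circumradius 11.5 (constant along its height) (perimeter = 2·16·11.500·sin(180°/16) = 71.79 mm); Taking the union: only the r=11.5 cylinder at (10.5, 1) is present, so the union is just that shape — boundary = 71.79 mm. So its perimeter = 71.79 mm. Layer 47 is larger (85.00 vs 71.79 mm).

layer 47 (z = 9.4 mm)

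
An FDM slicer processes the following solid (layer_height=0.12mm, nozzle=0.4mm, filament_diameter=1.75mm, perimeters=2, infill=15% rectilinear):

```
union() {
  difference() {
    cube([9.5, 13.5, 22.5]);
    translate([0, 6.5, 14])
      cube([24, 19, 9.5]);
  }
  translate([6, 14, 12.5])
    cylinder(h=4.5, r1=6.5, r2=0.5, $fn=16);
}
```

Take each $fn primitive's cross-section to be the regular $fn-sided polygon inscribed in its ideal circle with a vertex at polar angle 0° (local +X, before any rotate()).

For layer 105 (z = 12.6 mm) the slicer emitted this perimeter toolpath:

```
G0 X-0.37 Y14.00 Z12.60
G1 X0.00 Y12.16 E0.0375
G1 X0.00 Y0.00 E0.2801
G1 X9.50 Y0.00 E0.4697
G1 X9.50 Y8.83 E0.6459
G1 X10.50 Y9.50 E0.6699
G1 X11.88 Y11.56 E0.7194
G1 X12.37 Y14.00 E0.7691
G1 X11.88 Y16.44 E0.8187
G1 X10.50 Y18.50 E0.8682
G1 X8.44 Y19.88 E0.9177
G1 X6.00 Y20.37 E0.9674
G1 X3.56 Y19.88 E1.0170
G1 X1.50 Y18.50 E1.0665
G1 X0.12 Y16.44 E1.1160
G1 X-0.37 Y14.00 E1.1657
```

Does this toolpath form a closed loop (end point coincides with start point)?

Start point (G0): (-0.37, 14.00). End point (last G1): the path returns to the start — closed.

yes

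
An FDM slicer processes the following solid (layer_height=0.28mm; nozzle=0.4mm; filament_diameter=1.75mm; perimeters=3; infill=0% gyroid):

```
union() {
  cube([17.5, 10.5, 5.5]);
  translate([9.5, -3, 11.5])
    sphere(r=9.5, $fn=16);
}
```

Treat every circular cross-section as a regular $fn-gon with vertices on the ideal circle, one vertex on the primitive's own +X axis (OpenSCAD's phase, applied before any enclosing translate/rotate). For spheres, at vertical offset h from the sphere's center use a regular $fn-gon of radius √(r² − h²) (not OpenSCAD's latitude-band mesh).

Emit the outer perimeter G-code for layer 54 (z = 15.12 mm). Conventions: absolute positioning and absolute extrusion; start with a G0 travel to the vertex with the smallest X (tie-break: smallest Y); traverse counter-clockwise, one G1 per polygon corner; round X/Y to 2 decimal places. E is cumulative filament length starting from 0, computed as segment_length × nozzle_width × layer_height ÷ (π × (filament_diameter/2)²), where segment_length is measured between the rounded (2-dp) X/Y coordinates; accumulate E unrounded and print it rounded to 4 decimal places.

At z = 15.12 mm: the cube does not reach this height (z outside [0, 5.5]); the sphere at (9.5, -3): section is a regular 16-gon, circumradius = √(r²−h²) = √(9.5²−3.62²) = 8.783; Combining (union): only the r=9.5 sphere at (9.5, -3) is present, so the union is just that shape — 1 connected region. The outline is a single polygon with 16 vertices. Extrusion per mm of travel: 0.4 × 0.28 / (π × 0.875²) = 0.046564. Accumulating E over each segment gives final E = 2.5522.

G0 X0.72 Y-3.00 Z15.12
G1 X1.39 Y-6.36 E0.1595
G1 X3.29 Y-9.21 E0.3190
G1 X6.14 Y-11.11 E0.4785
G1 X9.50 Y-11.78 E0.6381
G1 X12.86 Y-11.11 E0.7976
G1 X15.71 Y-9.21 E0.9571
G1 X17.61 Y-6.36 E1.1166
G1 X18.28 Y-3.00 E1.2761
G1 X17.61 Y0.36 E1.4357
G1 X15.71 Y3.21 E1.5952
G1 X12.86 Y5.11 E1.7546
G1 X9.50 Y5.78 E1.9142
G1 X6.14 Y5.11 E2.0737
G1 X3.29 Y3.21 E2.2332
G1 X1.39 Y0.36 E2.3927
G1 X0.72 Y-3.00 E2.5522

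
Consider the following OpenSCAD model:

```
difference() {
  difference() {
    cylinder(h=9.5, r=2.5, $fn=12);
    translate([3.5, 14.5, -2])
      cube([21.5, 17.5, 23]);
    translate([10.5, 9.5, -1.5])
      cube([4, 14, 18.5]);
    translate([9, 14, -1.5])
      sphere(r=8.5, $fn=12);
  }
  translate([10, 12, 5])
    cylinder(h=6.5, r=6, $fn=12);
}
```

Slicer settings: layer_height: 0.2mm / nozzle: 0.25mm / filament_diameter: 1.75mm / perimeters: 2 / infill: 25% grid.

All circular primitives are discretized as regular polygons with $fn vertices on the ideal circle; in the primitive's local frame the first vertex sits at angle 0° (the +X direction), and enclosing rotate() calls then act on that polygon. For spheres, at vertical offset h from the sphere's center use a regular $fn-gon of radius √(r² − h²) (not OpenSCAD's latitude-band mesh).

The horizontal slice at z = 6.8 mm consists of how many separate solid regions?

At z = 6.8 mm: the r=2.5 cylinder contributes a regular 12-gon of circumradius 2.5; the cube at (3.5, 14.5) (footprint 21.5×17.5) is included at this height; the 4×14 cube at (10.5, 9.5) contributes its full rectangle; the r=8.5 sphere at (9, 14) slices to a regular 12-gon of circumradius 1.833 (√(r²−h²) with h=8.3 from center); Taking the first minus the rest: starting from the r=2.5 cylinder, the 21.5×17.5 cube at (3.5, 14.5) misses the remaining region (no effect); the 4×14 cube at (10.5, 9.5) misses the remaining region (no effect); the r=8.5 sphere at (9, 14) misses the remaining region (no effect) — 1 connected region; the r=6 cylinder at (10, 12) contributes a regular 12-gon of circumradius 6; Subtracting the remaining from the first: starting from that combined region, the r=6 cylinder at (10, 12) misses the remaining region (no effect) — 1 connected region. The result has 1 disconnected region.

1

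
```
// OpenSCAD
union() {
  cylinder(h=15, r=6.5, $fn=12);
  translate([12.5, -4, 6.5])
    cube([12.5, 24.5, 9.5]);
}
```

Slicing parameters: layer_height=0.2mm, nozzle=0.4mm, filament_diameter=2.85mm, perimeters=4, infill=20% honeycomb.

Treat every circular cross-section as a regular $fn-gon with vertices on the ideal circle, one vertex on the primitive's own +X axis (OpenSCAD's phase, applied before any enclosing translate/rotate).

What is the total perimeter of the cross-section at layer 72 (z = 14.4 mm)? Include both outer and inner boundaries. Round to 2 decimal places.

114.38 mm

At z = 14.4 mm: the cylinder: section is a regular 12-gon, circumradius r=6.5 (perimeter = 2·12·6.500·sin(180°/12) = 40.38 mm); the cube at (12.5, -4) is present — its section is the full 12.5×24.5 rectangle (perimeter 74.00 mm); Merging all regions: the 2 present regions are separate (no shared area or edge), so areas and boundary lengths simply add and each stays a separate island — boundary = 114.38 mm. Overall, the cross-section has 2 separate islands. Total boundary length (outer) = 114.38 mm.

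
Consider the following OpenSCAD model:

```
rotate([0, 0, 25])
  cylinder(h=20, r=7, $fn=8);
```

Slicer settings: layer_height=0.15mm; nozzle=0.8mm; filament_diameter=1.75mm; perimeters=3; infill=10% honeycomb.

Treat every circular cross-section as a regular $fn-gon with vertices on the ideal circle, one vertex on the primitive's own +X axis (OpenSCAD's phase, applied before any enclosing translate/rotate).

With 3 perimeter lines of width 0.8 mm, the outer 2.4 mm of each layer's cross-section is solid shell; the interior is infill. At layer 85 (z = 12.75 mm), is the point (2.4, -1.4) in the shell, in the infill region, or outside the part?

At z = 12.75 mm: the r=7 cylinder contributes a regular 8-gon of circumradius 7; (rotated 25° about Z; rotation is an isometry so areas/perimeters/island counts are preserved). Overall, the cross-section is a single solid region. Undo the 25° rotation: the query point maps to (1.583, -2.283) in the un-rotated model frame. The nearest boundary edge runs (-0.00, -7.00)→(4.95, -4.95); distance from the point to it = 3.75 mm. The point is inside the cross-section and 3.75 mm from the nearest boundary — more than the 2.4 mm shell width (3 × 0.8), so it's in the infill interior.

infill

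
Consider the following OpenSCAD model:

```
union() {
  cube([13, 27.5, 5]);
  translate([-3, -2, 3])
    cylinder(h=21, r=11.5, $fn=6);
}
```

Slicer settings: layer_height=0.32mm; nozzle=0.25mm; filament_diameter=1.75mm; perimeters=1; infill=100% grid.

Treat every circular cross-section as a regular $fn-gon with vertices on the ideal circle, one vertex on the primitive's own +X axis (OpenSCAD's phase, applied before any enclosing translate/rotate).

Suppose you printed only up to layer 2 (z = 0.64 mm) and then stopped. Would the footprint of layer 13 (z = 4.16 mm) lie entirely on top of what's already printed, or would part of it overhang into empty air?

Compare the two slices. At z = 0.64: the cube (footprint 13×27.5) is included at this height (area 357.50 mm²); the cylinder at (-3, -2) does not reach this height (z outside [3, 24]); Taking the union: only the 13×27.5 cube is present, so the union is just that shape — area = 357.50 mm². At z = 4.16: the cube is present — its section is the full 13×27.5 rectangle (area 357.50 mm²); the cylinder at (-3, -2): section is a regular 6-gon, circumradius r=11.5 (area = (6/2)·11.500²·sin(360°/6) = 343.60 mm²); Merging all regions: the regions partially overlap — summed areas 701.10 mm² minus the doubly-counted overlap 40.18 mm² gives 660.92 mm² — area = 660.92 mm². Checking containment: at z = 4.16 the cross-section extends beyond the z = 0.64 cross-section by about 303.42 mm².

part overhangs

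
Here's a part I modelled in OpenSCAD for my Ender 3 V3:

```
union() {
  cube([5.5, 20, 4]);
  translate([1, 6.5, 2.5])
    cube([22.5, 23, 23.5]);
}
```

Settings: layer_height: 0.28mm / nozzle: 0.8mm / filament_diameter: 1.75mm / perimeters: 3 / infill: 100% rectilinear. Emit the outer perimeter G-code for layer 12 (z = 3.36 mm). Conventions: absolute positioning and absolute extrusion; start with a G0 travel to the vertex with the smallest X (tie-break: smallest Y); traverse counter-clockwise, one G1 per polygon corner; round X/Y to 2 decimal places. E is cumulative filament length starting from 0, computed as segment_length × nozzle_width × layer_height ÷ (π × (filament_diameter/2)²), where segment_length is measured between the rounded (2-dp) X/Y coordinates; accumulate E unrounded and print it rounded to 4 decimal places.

G0 X0.00 Y0.00 Z3.36
G1 X5.50 Y0.00 E0.5122
G1 X5.50 Y6.50 E1.1175
G1 X23.50 Y6.50 E2.7939
G1 X23.50 Y29.50 E4.9358
G1 X1.00 Y29.50 E7.0312
G1 X1.00 Y20.00 E7.9159
G1 X0.00 Y20.00 E8.0090
G1 X0.00 Y0.00 E9.8716

At z = 3.36 mm: the 5.5×20 cube contributes its full rectangle; the cube at (1, 6.5) is present — its section is the full 22.5×23 rectangle; Merging all regions: the regions partially overlap (shared area 60.75 mm²), so overlapping operands fuse into one piece — 1 connected region. The outline is a single polygon with 8 vertices. Extrusion per mm of travel: 0.8 × 0.28 / (π × 0.875²) = 0.093128. Accumulating E over each segment gives final E = 9.8716.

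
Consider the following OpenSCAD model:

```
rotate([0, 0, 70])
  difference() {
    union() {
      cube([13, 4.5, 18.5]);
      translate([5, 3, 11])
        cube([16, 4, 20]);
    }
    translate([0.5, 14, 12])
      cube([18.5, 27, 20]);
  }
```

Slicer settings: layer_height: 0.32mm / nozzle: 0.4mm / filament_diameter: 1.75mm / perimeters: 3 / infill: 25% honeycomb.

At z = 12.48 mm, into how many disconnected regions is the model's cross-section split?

At z = 12.48 mm: the cube (footprint 13×4.5) is included at this height; the cube at (5, 3) is present — its section is the full 16×4 rectangle; Taking the union: the regions partially overlap (shared area 12.00 mm²), so overlapping operands fuse into one piece — 1 connected region; the 18.5×27 cube at (0.5, 14) contributes its full rectangle; Taking the first minus the rest: starting from that combined region, the 18.5×27 cube at (0.5, 14) misses the remaining region (no effect) — 1 connected region; (rotated 70° about Z; rotation is an isometry so areas/perimeters/island counts are preserved). The result has 1 disconnected region.

1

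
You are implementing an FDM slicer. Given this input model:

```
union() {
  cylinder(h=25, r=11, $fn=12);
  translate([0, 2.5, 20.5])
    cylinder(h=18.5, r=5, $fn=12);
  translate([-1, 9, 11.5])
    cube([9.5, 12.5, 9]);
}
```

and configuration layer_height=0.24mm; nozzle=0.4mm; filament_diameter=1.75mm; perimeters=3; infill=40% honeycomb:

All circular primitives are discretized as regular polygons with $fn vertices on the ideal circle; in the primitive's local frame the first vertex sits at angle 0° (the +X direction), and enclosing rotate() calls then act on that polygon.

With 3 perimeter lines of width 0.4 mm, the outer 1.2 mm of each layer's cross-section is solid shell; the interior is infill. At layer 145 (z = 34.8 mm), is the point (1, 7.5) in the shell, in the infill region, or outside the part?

At z = 34.8 mm: the cylinder is absent (z outside [0, 25]); the cylinder at (0, 2.5): section is a regular 12-gon, circumradius r=5; the cube at (-1, 9) is not intersected at this z (z outside [11.5, 20.5]); Merging all regions: only the r=5 cylinder at (0, 2.5) is present, so the union is just that shape — 1 connected region. Overall, the cross-section is a single solid region. The nearest boundary edge runs (2.50, 6.83)→(0.00, 7.50); distance from the point to it = 0.26 mm. The point is not inside any of the regions above, so it lies outside the cross-section (0.26 mm from the nearest boundary).

outside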